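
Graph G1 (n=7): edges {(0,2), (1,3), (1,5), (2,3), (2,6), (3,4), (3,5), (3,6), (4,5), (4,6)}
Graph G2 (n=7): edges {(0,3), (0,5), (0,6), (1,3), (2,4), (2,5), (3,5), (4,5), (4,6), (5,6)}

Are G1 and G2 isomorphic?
Yes, isomorphic

The graphs are isomorphic.
One valid mapping φ: V(G1) → V(G2): 0→1, 1→2, 2→3, 3→5, 4→6, 5→4, 6→0

Verify φ preserves adjacency — for each edge of G1, its image is an edge of G2:
  (0,2) → (φ(0),φ(2)) = (1,3) ∈ E(G2) ✓
  (1,3) → (φ(1),φ(3)) = (2,5) ∈ E(G2) ✓
  (1,5) → (φ(1),φ(5)) = (2,4) ∈ E(G2) ✓
  (2,3) → (φ(2),φ(3)) = (3,5) ∈ E(G2) ✓
  (2,6) → (φ(2),φ(6)) = (0,3) ∈ E(G2) ✓
  (3,4) → (φ(3),φ(4)) = (5,6) ∈ E(G2) ✓
  (3,5) → (φ(3),φ(5)) = (4,5) ∈ E(G2) ✓
  (3,6) → (φ(3),φ(6)) = (0,5) ∈ E(G2) ✓
  (4,5) → (φ(4),φ(5)) = (4,6) ∈ E(G2) ✓
  (4,6) → (φ(4),φ(6)) = (0,6) ∈ E(G2) ✓
All 10 edges of G1 map to edges of G2, and |E(G1)| = |E(G2)| = 10, so φ is a bijection on edges as well as vertices. Hence G1 ≅ G2.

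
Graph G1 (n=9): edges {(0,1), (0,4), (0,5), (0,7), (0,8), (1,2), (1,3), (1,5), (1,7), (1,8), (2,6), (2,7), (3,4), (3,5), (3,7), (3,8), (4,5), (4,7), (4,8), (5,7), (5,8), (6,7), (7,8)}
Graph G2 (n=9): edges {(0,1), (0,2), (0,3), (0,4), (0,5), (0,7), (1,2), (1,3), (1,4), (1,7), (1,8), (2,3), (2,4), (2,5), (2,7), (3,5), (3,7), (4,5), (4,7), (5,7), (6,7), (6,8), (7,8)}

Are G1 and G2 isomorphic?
Yes, isomorphic

The graphs are isomorphic.
One valid mapping φ: V(G1) → V(G2): 0→3, 1→1, 2→8, 3→4, 4→5, 5→2, 6→6, 7→7, 8→0

Verify φ preserves adjacency — for each edge of G1, its image is an edge of G2:
  (0,1) → (φ(0),φ(1)) = (1,3) ∈ E(G2) ✓
  (0,4) → (φ(0),φ(4)) = (3,5) ∈ E(G2) ✓
  (0,5) → (φ(0),φ(5)) = (2,3) ∈ E(G2) ✓
  (0,7) → (φ(0),φ(7)) = (3,7) ∈ E(G2) ✓
  (0,8) → (φ(0),φ(8)) = (0,3) ∈ E(G2) ✓
  (1,2) → (φ(1),φ(2)) = (1,8) ∈ E(G2) ✓
  (1,3) → (φ(1),φ(3)) = (1,4) ∈ E(G2) ✓
  (1,5) → (φ(1),φ(5)) = (1,2) ∈ E(G2) ✓
  (1,7) → (φ(1),φ(7)) = (1,7) ∈ E(G2) ✓
  (1,8) → (φ(1),φ(8)) = (0,1) ∈ E(G2) ✓
  (2,6) → (φ(2),φ(6)) = (6,8) ∈ E(G2) ✓
  (2,7) → (φ(2),φ(7)) = (7,8) ∈ E(G2) ✓
  (3,4) → (φ(3),φ(4)) = (4,5) ∈ E(G2) ✓
  (3,5) → (φ(3),φ(5)) = (2,4) ∈ E(G2) ✓
  (3,7) → (φ(3),φ(7)) = (4,7) ∈ E(G2) ✓
  (3,8) → (φ(3),φ(8)) = (0,4) ∈ E(G2) ✓
  (4,5) → (φ(4),φ(5)) = (2,5) ∈ E(G2) ✓
  (4,7) → (φ(4),φ(7)) = (5,7) ∈ E(G2) ✓
  (4,8) → (φ(4),φ(8)) = (0,5) ∈ E(G2) ✓
  (5,7) → (φ(5),φ(7)) = (2,7) ∈ E(G2) ✓
  (5,8) → (φ(5),φ(8)) = (0,2) ∈ E(G2) ✓
  (6,7) → (φ(6),φ(7)) = (6,7) ∈ E(G2) ✓
  (7,8) → (φ(7),φ(8)) = (0,7) ∈ E(G2) ✓
All 23 edges of G1 map to edges of G2, and |E(G1)| = |E(G2)| = 23, so φ is a bijection on edges as well as vertices. Hence G1 ≅ G2.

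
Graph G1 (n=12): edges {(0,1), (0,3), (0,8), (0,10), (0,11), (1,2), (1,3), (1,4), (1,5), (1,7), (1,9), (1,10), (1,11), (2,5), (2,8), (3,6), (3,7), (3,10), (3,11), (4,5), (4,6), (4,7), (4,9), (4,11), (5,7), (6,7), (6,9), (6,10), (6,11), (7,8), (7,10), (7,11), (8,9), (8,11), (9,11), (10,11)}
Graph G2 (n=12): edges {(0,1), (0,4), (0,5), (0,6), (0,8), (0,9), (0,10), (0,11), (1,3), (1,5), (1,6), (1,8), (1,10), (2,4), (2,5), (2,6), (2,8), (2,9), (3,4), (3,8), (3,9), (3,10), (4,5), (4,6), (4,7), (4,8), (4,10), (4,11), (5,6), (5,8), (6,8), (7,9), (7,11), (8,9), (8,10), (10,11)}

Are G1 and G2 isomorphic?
Yes, isomorphic

The graphs are isomorphic.
One valid mapping φ: V(G1) → V(G2): 0→2, 1→4, 2→7, 3→6, 4→10, 5→11, 6→1, 7→0, 8→9, 9→3, 10→5, 11→8

Verify φ preserves adjacency — for each edge of G1, its image is an edge of G2:
  (0,1) → (φ(0),φ(1)) = (2,4) ∈ E(G2) ✓
  (0,3) → (φ(0),φ(3)) = (2,6) ∈ E(G2) ✓
  (0,8) → (φ(0),φ(8)) = (2,9) ∈ E(G2) ✓
  (0,10) → (φ(0),φ(10)) = (2,5) ∈ E(G2) ✓
  (0,11) → (φ(0),φ(11)) = (2,8) ∈ E(G2) ✓
  (1,2) → (φ(1),φ(2)) = (4,7) ∈ E(G2) ✓
  (1,3) → (φ(1),φ(3)) = (4,6) ∈ E(G2) ✓
  (1,4) → (φ(1),φ(4)) = (4,10) ∈ E(G2) ✓
  (1,5) → (φ(1),φ(5)) = (4,11) ∈ E(G2) ✓
  (1,7) → (φ(1),φ(7)) = (0,4) ∈ E(G2) ✓
  (1,9) → (φ(1),φ(9)) = (3,4) ∈ E(G2) ✓
  (1,10) → (φ(1),φ(10)) = (4,5) ∈ E(G2) ✓
  (1,11) → (φ(1),φ(11)) = (4,8) ∈ E(G2) ✓
  (2,5) → (φ(2),φ(5)) = (7,11) ∈ E(G2) ✓
  (2,8) → (φ(2),φ(8)) = (7,9) ∈ E(G2) ✓
  (3,6) → (φ(3),φ(6)) = (1,6) ∈ E(G2) ✓
  (3,7) → (φ(3),φ(7)) = (0,6) ∈ E(G2) ✓
  (3,10) → (φ(3),φ(10)) = (5,6) ∈ E(G2) ✓
  (3,11) → (φ(3),φ(11)) = (6,8) ∈ E(G2) ✓
  (4,5) → (φ(4),φ(5)) = (10,11) ∈ E(G2) ✓
  (4,6) → (φ(4),φ(6)) = (1,10) ∈ E(G2) ✓
  (4,7) → (φ(4),φ(7)) = (0,10) ∈ E(G2) ✓
  (4,9) → (φ(4),φ(9)) = (3,10) ∈ E(G2) ✓
  (4,11) → (φ(4),φ(11)) = (8,10) ∈ E(G2) ✓
  (5,7) → (φ(5),φ(7)) = (0,11) ∈ E(G2) ✓
  (6,7) → (φ(6),φ(7)) = (0,1) ∈ E(G2) ✓
  (6,9) → (φ(6),φ(9)) = (1,3) ∈ E(G2) ✓
  (6,10) → (φ(6),φ(10)) = (1,5) ∈ E(G2) ✓
  (6,11) → (φ(6),φ(11)) = (1,8) ∈ E(G2) ✓
  (7,8) → (φ(7),φ(8)) = (0,9) ∈ E(G2) ✓
  (7,10) → (φ(7),φ(10)) = (0,5) ∈ E(G2) ✓
  (7,11) → (φ(7),φ(11)) = (0,8) ∈ E(G2) ✓
  (8,9) → (φ(8),φ(9)) = (3,9) ∈ E(G2) ✓
  (8,11) → (φ(8),φ(11)) = (8,9) ∈ E(G2) ✓
  (9,11) → (φ(9),φ(11)) = (3,8) ∈ E(G2) ✓
  (10,11) → (φ(10),φ(11)) = (5,8) ∈ E(G2) ✓
All 36 edges of G1 map to edges of G2, and |E(G1)| = |E(G2)| = 36, so φ is a bijection on edges as well as vertices. Hence G1 ≅ G2.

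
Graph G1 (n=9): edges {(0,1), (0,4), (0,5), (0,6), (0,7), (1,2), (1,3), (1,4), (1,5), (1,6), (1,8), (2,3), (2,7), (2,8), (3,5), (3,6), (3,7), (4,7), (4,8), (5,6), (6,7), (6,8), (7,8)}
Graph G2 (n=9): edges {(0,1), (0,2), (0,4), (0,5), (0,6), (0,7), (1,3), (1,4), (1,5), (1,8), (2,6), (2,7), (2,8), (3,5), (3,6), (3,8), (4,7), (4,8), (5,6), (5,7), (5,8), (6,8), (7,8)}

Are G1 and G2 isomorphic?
Yes, isomorphic

The graphs are isomorphic.
One valid mapping φ: V(G1) → V(G2): 0→1, 1→8, 2→2, 3→6, 4→4, 5→3, 6→5, 7→0, 8→7

Verify φ preserves adjacency — for each edge of G1, its image is an edge of G2:
  (0,1) → (φ(0),φ(1)) = (1,8) ∈ E(G2) ✓
  (0,4) → (φ(0),φ(4)) = (1,4) ∈ E(G2) ✓
  (0,5) → (φ(0),φ(5)) = (1,3) ∈ E(G2) ✓
  (0,6) → (φ(0),φ(6)) = (1,5) ∈ E(G2) ✓
  (0,7) → (φ(0),φ(7)) = (0,1) ∈ E(G2) ✓
  (1,2) → (φ(1),φ(2)) = (2,8) ∈ E(G2) ✓
  (1,3) → (φ(1),φ(3)) = (6,8) ∈ E(G2) ✓
  (1,4) → (φ(1),φ(4)) = (4,8) ∈ E(G2) ✓
  (1,5) → (φ(1),φ(5)) = (3,8) ∈ E(G2) ✓
  (1,6) → (φ(1),φ(6)) = (5,8) ∈ E(G2) ✓
  (1,8) → (φ(1),φ(8)) = (7,8) ∈ E(G2) ✓
  (2,3) → (φ(2),φ(3)) = (2,6) ∈ E(G2) ✓
  (2,7) → (φ(2),φ(7)) = (0,2) ∈ E(G2) ✓
  (2,8) → (φ(2),φ(8)) = (2,7) ∈ E(G2) ✓
  (3,5) → (φ(3),φ(5)) = (3,6) ∈ E(G2) ✓
  (3,6) → (φ(3),φ(6)) = (5,6) ∈ E(G2) ✓
  (3,7) → (φ(3),φ(7)) = (0,6) ∈ E(G2) ✓
  (4,7) → (φ(4),φ(7)) = (0,4) ∈ E(G2) ✓
  (4,8) → (φ(4),φ(8)) = (4,7) ∈ E(G2) ✓
  (5,6) → (φ(5),φ(6)) = (3,5) ∈ E(G2) ✓
  (6,7) → (φ(6),φ(7)) = (0,5) ∈ E(G2) ✓
  (6,8) → (φ(6),φ(8)) = (5,7) ∈ E(G2) ✓
  (7,8) → (φ(7),φ(8)) = (0,7) ∈ E(G2) ✓
All 23 edges of G1 map to edges of G2, and |E(G1)| = |E(G2)| = 23, so φ is a bijection on edges as well as vertices. Hence G1 ≅ G2.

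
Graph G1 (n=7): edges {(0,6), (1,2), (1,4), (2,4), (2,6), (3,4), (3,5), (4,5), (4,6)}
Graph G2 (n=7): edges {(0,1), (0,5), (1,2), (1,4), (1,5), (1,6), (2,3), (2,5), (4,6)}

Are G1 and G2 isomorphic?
Yes, isomorphic

The graphs are isomorphic.
One valid mapping φ: V(G1) → V(G2): 0→3, 1→0, 2→5, 3→6, 4→1, 5→4, 6→2

Verify φ preserves adjacency — for each edge of G1, its image is an edge of G2:
  (0,6) → (φ(0),φ(6)) = (2,3) ∈ E(G2) ✓
  (1,2) → (φ(1),φ(2)) = (0,5) ∈ E(G2) ✓
  (1,4) → (φ(1),φ(4)) = (0,1) ∈ E(G2) ✓
  (2,4) → (φ(2),φ(4)) = (1,5) ∈ E(G2) ✓
  (2,6) → (φ(2),φ(6)) = (2,5) ∈ E(G2) ✓
  (3,4) → (φ(3),φ(4)) = (1,6) ∈ E(G2) ✓
  (3,5) → (φ(3),φ(5)) = (4,6) ∈ E(G2) ✓
  (4,5) → (φ(4),φ(5)) = (1,4) ∈ E(G2) ✓
  (4,6) → (φ(4),φ(6)) = (1,2) ∈ E(G2) ✓
All 9 edges of G1 map to edges of G2, and |E(G1)| = |E(G2)| = 9, so φ is a bijection on edges as well as vertices. Hence G1 ≅ G2.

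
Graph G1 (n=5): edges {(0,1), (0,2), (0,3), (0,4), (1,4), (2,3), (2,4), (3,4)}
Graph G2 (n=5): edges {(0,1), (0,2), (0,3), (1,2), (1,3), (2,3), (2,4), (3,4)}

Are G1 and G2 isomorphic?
Yes, isomorphic

The graphs are isomorphic.
One valid mapping φ: V(G1) → V(G2): 0→3, 1→4, 2→0, 3→1, 4→2

Verify φ preserves adjacency — for each edge of G1, its image is an edge of G2:
  (0,1) → (φ(0),φ(1)) = (3,4) ∈ E(G2) ✓
  (0,2) → (φ(0),φ(2)) = (0,3) ∈ E(G2) ✓
  (0,3) → (φ(0),φ(3)) = (1,3) ∈ E(G2) ✓
  (0,4) → (φ(0),φ(4)) = (2,3) ∈ E(G2) ✓
  (1,4) → (φ(1),φ(4)) = (2,4) ∈ E(G2) ✓
  (2,3) → (φ(2),φ(3)) = (0,1) ∈ E(G2) ✓
  (2,4) → (φ(2),φ(4)) = (0,2) ∈ E(G2) ✓
  (3,4) → (φ(3),φ(4)) = (1,2) ∈ E(G2) ✓
All 8 edges of G1 map to edges of G2, and |E(G1)| = |E(G2)| = 8, so φ is a bijection on edges as well as vertices. Hence G1 ≅ G2.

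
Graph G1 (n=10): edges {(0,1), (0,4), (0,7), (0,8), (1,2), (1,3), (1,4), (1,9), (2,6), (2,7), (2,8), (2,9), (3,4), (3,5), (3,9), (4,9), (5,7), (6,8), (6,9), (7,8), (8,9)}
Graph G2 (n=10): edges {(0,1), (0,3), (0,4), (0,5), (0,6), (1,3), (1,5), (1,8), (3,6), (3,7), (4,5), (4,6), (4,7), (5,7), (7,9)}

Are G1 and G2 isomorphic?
No, not isomorphic

The graphs are NOT isomorphic.

Connected components of G1: 1 component(s) with vertex sets [[0, 1, 2, 3, 4, 5, 6, 7, 8, 9]], sizes [10].
Connected components of G2: 2 component(s) with vertex sets [[2], [0, 1, 3, 4, 5, 6, 7, 8, 9]], sizes [1, 9].
The number of connected components (and the multiset of component sizes) is an isomorphism invariant — an isomorphism maps each component of G1 bijectively onto a component of G2. Since G1 has 1 component(s) and G2 has 2, they cannot be isomorphic.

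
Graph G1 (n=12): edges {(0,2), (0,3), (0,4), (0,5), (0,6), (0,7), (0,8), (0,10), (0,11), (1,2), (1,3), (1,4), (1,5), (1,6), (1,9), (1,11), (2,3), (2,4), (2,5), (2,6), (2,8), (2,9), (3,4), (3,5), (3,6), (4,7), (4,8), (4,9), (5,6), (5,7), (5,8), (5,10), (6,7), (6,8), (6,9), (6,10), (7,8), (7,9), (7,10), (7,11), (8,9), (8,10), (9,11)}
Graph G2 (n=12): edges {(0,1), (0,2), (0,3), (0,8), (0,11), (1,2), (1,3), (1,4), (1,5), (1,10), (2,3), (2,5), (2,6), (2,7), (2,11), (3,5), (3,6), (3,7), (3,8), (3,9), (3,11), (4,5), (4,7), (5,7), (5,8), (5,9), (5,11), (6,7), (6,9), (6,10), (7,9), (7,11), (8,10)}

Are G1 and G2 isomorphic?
No, not isomorphic

The graphs are NOT isomorphic.

Degrees in G1: deg(0)=9, deg(1)=7, deg(2)=8, deg(3)=6, deg(4)=7, deg(5)=8, deg(6)=9, deg(7)=8, deg(8)=8, deg(9)=7, deg(10)=5, deg(11)=4.
Sorted degree sequence of G1: [9, 9, 8, 8, 8, 8, 7, 7, 7, 6, 5, 4].
Degrees in G2: deg(0)=5, deg(1)=6, deg(2)=7, deg(3)=9, deg(4)=3, deg(5)=8, deg(6)=5, deg(7)=7, deg(8)=4, deg(9)=4, deg(10)=3, deg(11)=5.
Sorted degree sequence of G2: [9, 8, 7, 7, 6, 5, 5, 5, 4, 4, 3, 3].
The (sorted) degree sequence is an isomorphism invariant, so since G1 and G2 have different degree sequences they cannot be isomorphic.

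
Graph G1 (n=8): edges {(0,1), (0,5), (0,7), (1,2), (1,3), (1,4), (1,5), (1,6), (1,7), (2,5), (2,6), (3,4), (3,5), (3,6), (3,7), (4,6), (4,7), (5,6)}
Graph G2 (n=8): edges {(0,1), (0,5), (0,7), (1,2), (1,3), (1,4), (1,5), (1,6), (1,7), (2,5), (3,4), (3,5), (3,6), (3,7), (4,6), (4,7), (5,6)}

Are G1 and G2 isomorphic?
No, not isomorphic

The graphs are NOT isomorphic.

Counting edges: G1 has 18 edge(s); G2 has 17 edge(s).
Edge count is an isomorphism invariant (a bijection on vertices induces a bijection on edges), so differing edge counts rule out isomorphism.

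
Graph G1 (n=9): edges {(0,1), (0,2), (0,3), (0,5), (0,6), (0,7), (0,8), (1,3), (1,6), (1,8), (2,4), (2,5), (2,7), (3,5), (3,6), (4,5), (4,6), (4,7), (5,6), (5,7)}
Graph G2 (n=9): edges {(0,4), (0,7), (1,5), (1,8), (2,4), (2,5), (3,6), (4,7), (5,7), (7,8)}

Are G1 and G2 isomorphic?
No, not isomorphic

The graphs are NOT isomorphic.

Connected components of G1: 1 component(s) with vertex sets [[0, 1, 2, 3, 4, 5, 6, 7, 8]], sizes [9].
Connected components of G2: 2 component(s) with vertex sets [[3, 6], [0, 1, 2, 4, 5, 7, 8]], sizes [2, 7].
The number of connected components (and the multiset of component sizes) is an isomorphism invariant — an isomorphism maps each component of G1 bijectively onto a component of G2. Since G1 has 1 component(s) and G2 has 2, they cannot be isomorphic.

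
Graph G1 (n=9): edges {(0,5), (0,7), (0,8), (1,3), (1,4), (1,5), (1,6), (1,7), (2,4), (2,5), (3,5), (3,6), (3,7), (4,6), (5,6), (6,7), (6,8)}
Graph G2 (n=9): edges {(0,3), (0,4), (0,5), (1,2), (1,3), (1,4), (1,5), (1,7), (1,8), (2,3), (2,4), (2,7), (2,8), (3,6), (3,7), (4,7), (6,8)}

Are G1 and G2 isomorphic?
Yes, isomorphic

The graphs are isomorphic.
One valid mapping φ: V(G1) → V(G2): 0→0, 1→2, 2→6, 3→7, 4→8, 5→3, 6→1, 7→4, 8→5

Verify φ preserves adjacency — for each edge of G1, its image is an edge of G2:
  (0,5) → (φ(0),φ(5)) = (0,3) ∈ E(G2) ✓
  (0,7) → (φ(0),φ(7)) = (0,4) ∈ E(G2) ✓
  (0,8) → (φ(0),φ(8)) = (0,5) ∈ E(G2) ✓
  (1,3) → (φ(1),φ(3)) = (2,7) ∈ E(G2) ✓
  (1,4) → (φ(1),φ(4)) = (2,8) ∈ E(G2) ✓
  (1,5) → (φ(1),φ(5)) = (2,3) ∈ E(G2) ✓
  (1,6) → (φ(1),φ(6)) = (1,2) ∈ E(G2) ✓
  (1,7) → (φ(1),φ(7)) = (2,4) ∈ E(G2) ✓
  (2,4) → (φ(2),φ(4)) = (6,8) ∈ E(G2) ✓
  (2,5) → (φ(2),φ(5)) = (3,6) ∈ E(G2) ✓
  (3,5) → (φ(3),φ(5)) = (3,7) ∈ E(G2) ✓
  (3,6) → (φ(3),φ(6)) = (1,7) ∈ E(G2) ✓
  (3,7) → (φ(3),φ(7)) = (4,7) ∈ E(G2) ✓
  (4,6) → (φ(4),φ(6)) = (1,8) ∈ E(G2) ✓
  (5,6) → (φ(5),φ(6)) = (1,3) ∈ E(G2) ✓
  (6,7) → (φ(6),φ(7)) = (1,4) ∈ E(G2) ✓
  (6,8) → (φ(6),φ(8)) = (1,5) ∈ E(G2) ✓
All 17 edges of G1 map to edges of G2, and |E(G1)| = |E(G2)| = 17, so φ is a bijection on edges as well as vertices. Hence G1 ≅ G2.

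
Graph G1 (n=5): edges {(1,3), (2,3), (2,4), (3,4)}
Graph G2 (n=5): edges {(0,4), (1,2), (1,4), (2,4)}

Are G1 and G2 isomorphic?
Yes, isomorphic

The graphs are isomorphic.
One valid mapping φ: V(G1) → V(G2): 0→3, 1→0, 2→1, 3→4, 4→2

Verify φ preserves adjacency — for each edge of G1, its image is an edge of G2:
  (1,3) → (φ(1),φ(3)) = (0,4) ∈ E(G2) ✓
  (2,3) → (φ(2),φ(3)) = (1,4) ∈ E(G2) ✓
  (2,4) → (φ(2),φ(4)) = (1,2) ∈ E(G2) ✓
  (3,4) → (φ(3),φ(4)) = (2,4) ∈ E(G2) ✓
All 4 edges of G1 map to edges of G2, and |E(G1)| = |E(G2)| = 4, so φ is a bijection on edges as well as vertices. Hence G1 ≅ G2.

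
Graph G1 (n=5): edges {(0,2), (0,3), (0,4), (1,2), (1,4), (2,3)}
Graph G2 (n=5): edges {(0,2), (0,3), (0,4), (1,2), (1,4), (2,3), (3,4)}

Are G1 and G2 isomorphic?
No, not isomorphic

The graphs are NOT isomorphic.

Counting edges: G1 has 6 edge(s); G2 has 7 edge(s).
Edge count is an isomorphism invariant (a bijection on vertices induces a bijection on edges), so differing edge counts rule out isomorphism.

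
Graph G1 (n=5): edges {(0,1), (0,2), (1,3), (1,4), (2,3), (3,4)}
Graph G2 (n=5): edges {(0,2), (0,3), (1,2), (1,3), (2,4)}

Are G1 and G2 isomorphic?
No, not isomorphic

The graphs are NOT isomorphic.

Degrees in G1: deg(0)=2, deg(1)=3, deg(2)=2, deg(3)=3, deg(4)=2.
Sorted degree sequence of G1: [3, 3, 2, 2, 2].
Degrees in G2: deg(0)=2, deg(1)=2, deg(2)=3, deg(3)=2, deg(4)=1.
Sorted degree sequence of G2: [3, 2, 2, 2, 1].
The (sorted) degree sequence is an isomorphism invariant, so since G1 and G2 have different degree sequences they cannot be isomorphic.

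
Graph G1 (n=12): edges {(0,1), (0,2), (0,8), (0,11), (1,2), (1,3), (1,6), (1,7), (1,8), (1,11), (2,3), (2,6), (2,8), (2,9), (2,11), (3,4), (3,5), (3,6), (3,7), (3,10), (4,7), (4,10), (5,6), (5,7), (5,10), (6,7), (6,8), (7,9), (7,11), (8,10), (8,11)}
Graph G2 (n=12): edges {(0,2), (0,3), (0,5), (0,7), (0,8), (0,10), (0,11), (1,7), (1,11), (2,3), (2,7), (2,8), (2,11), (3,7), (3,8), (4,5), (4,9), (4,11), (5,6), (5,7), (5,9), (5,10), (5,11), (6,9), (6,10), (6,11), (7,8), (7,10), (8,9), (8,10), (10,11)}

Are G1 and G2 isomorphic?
Yes, isomorphic

The graphs are isomorphic.
One valid mapping φ: V(G1) → V(G2): 0→3, 1→0, 2→7, 3→5, 4→4, 5→6, 6→10, 7→11, 8→8, 9→1, 10→9, 11→2

Verify φ preserves adjacency — for each edge of G1, its image is an edge of G2:
  (0,1) → (φ(0),φ(1)) = (0,3) ∈ E(G2) ✓
  (0,2) → (φ(0),φ(2)) = (3,7) ∈ E(G2) ✓
  (0,8) → (φ(0),φ(8)) = (3,8) ∈ E(G2) ✓
  (0,11) → (φ(0),φ(11)) = (2,3) ∈ E(G2) ✓
  (1,2) → (φ(1),φ(2)) = (0,7) ∈ E(G2) ✓
  (1,3) → (φ(1),φ(3)) = (0,5) ∈ E(G2) ✓
  (1,6) → (φ(1),φ(6)) = (0,10) ∈ E(G2) ✓
  (1,7) → (φ(1),φ(7)) = (0,11) ∈ E(G2) ✓
  (1,8) → (φ(1),φ(8)) = (0,8) ∈ E(G2) ✓
  (1,11) → (φ(1),φ(11)) = (0,2) ∈ E(G2) ✓
  (2,3) → (φ(2),φ(3)) = (5,7) ∈ E(G2) ✓
  (2,6) → (φ(2),φ(6)) = (7,10) ∈ E(G2) ✓
  (2,8) → (φ(2),φ(8)) = (7,8) ∈ E(G2) ✓
  (2,9) → (φ(2),φ(9)) = (1,7) ∈ E(G2) ✓
  (2,11) → (φ(2),φ(11)) = (2,7) ∈ E(G2) ✓
  (3,4) → (φ(3),φ(4)) = (4,5) ∈ E(G2) ✓
  (3,5) → (φ(3),φ(5)) = (5,6) ∈ E(G2) ✓
  (3,6) → (φ(3),φ(6)) = (5,10) ∈ E(G2) ✓
  (3,7) → (φ(3),φ(7)) = (5,11) ∈ E(G2) ✓
  (3,10) → (φ(3),φ(10)) = (5,9) ∈ E(G2) ✓
  (4,7) → (φ(4),φ(7)) = (4,11) ∈ E(G2) ✓
  (4,10) → (φ(4),φ(10)) = (4,9) ∈ E(G2) ✓
  (5,6) → (φ(5),φ(6)) = (6,10) ∈ E(G2) ✓
  (5,7) → (φ(5),φ(7)) = (6,11) ∈ E(G2) ✓
  (5,10) → (φ(5),φ(10)) = (6,9) ∈ E(G2) ✓
  (6,7) → (φ(6),φ(7)) = (10,11) ∈ E(G2) ✓
  (6,8) → (φ(6),φ(8)) = (8,10) ∈ E(G2) ✓
  (7,9) → (φ(7),φ(9)) = (1,11) ∈ E(G2) ✓
  (7,11) → (φ(7),φ(11)) = (2,11) ∈ E(G2) ✓
  (8,10) → (φ(8),φ(10)) = (8,9) ∈ E(G2) ✓
  (8,11) → (φ(8),φ(11)) = (2,8) ∈ E(G2) ✓
All 31 edges of G1 map to edges of G2, and |E(G1)| = |E(G2)| = 31, so φ is a bijection on edges as well as vertices. Hence G1 ≅ G2.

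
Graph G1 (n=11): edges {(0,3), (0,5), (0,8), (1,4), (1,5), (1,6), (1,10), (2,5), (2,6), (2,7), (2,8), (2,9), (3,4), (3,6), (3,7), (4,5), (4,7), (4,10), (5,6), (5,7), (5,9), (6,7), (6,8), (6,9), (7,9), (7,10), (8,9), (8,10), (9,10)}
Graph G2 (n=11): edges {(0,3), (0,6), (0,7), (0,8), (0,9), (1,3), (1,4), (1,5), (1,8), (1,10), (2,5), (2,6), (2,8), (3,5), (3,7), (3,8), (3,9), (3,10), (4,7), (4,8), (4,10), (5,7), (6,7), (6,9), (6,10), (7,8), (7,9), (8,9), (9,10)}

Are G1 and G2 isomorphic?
Yes, isomorphic

The graphs are isomorphic.
One valid mapping φ: V(G1) → V(G2): 0→2, 1→4, 2→0, 3→5, 4→1, 5→8, 6→7, 7→3, 8→6, 9→9, 10→10

Verify φ preserves adjacency — for each edge of G1, its image is an edge of G2:
  (0,3) → (φ(0),φ(3)) = (2,5) ∈ E(G2) ✓
  (0,5) → (φ(0),φ(5)) = (2,8) ∈ E(G2) ✓
  (0,8) → (φ(0),φ(8)) = (2,6) ∈ E(G2) ✓
  (1,4) → (φ(1),φ(4)) = (1,4) ∈ E(G2) ✓
  (1,5) → (φ(1),φ(5)) = (4,8) ∈ E(G2) ✓
  (1,6) → (φ(1),φ(6)) = (4,7) ∈ E(G2) ✓
  (1,10) → (φ(1),φ(10)) = (4,10) ∈ E(G2) ✓
  (2,5) → (φ(2),φ(5)) = (0,8) ∈ E(G2) ✓
  (2,6) → (φ(2),φ(6)) = (0,7) ∈ E(G2) ✓
  (2,7) → (φ(2),φ(7)) = (0,3) ∈ E(G2) ✓
  (2,8) → (φ(2),φ(8)) = (0,6) ∈ E(G2) ✓
  (2,9) → (φ(2),φ(9)) = (0,9) ∈ E(G2) ✓
  (3,4) → (φ(3),φ(4)) = (1,5) ∈ E(G2) ✓
  (3,6) → (φ(3),φ(6)) = (5,7) ∈ E(G2) ✓
  (3,7) → (φ(3),φ(7)) = (3,5) ∈ E(G2) ✓
  (4,5) → (φ(4),φ(5)) = (1,8) ∈ E(G2) ✓
  (4,7) → (φ(4),φ(7)) = (1,3) ∈ E(G2) ✓
  (4,10) → (φ(4),φ(10)) = (1,10) ∈ E(G2) ✓
  (5,6) → (φ(5),φ(6)) = (7,8) ∈ E(G2) ✓
  (5,7) → (φ(5),φ(7)) = (3,8) ∈ E(G2) ✓
  (5,9) → (φ(5),φ(9)) = (8,9) ∈ E(G2) ✓
  (6,7) → (φ(6),φ(7)) = (3,7) ∈ E(G2) ✓
  (6,8) → (φ(6),φ(8)) = (6,7) ∈ E(G2) ✓
  (6,9) → (φ(6),φ(9)) = (7,9) ∈ E(G2) ✓
  (7,9) → (φ(7),φ(9)) = (3,9) ∈ E(G2) ✓
  (7,10) → (φ(7),φ(10)) = (3,10) ∈ E(G2) ✓
  (8,9) → (φ(8),φ(9)) = (6,9) ∈ E(G2) ✓
  (8,10) → (φ(8),φ(10)) = (6,10) ∈ E(G2) ✓
  (9,10) → (φ(9),φ(10)) = (9,10) ∈ E(G2) ✓
All 29 edges of G1 map to edges of G2, and |E(G1)| = |E(G2)| = 29, so φ is a bijection on edges as well as vertices. Hence G1 ≅ G2.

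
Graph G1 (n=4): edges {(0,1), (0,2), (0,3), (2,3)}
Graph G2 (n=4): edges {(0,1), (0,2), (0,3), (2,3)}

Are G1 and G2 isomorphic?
Yes, isomorphic

The graphs are isomorphic.
One valid mapping φ: V(G1) → V(G2): 0→0, 1→1, 2→3, 3→2

Verify φ preserves adjacency — for each edge of G1, its image is an edge of G2:
  (0,1) → (φ(0),φ(1)) = (0,1) ∈ E(G2) ✓
  (0,2) → (φ(0),φ(2)) = (0,3) ∈ E(G2) ✓
  (0,3) → (φ(0),φ(3)) = (0,2) ∈ E(G2) ✓
  (2,3) → (φ(2),φ(3)) = (2,3) ∈ E(G2) ✓
All 4 edges of G1 map to edges of G2, and |E(G1)| = |E(G2)| = 4, so φ is a bijection on edges as well as vertices. Hence G1 ≅ G2.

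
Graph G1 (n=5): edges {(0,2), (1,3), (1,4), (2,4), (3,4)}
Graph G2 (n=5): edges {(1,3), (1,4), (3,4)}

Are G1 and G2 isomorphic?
No, not isomorphic

The graphs are NOT isomorphic.

Degrees in G1: deg(0)=1, deg(1)=2, deg(2)=2, deg(3)=2, deg(4)=3.
Sorted degree sequence of G1: [3, 2, 2, 2, 1].
Degrees in G2: deg(0)=0, deg(1)=2, deg(2)=0, deg(3)=2, deg(4)=2.
Sorted degree sequence of G2: [2, 2, 2, 0, 0].
The (sorted) degree sequence is an isomorphism invariant, so since G1 and G2 have different degree sequences they cannot be isomorphic.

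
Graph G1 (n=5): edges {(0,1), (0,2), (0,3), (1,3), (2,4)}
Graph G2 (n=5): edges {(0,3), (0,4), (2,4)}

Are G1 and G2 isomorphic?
No, not isomorphic

The graphs are NOT isomorphic.

Degrees in G1: deg(0)=3, deg(1)=2, deg(2)=2, deg(3)=2, deg(4)=1.
Sorted degree sequence of G1: [3, 2, 2, 2, 1].
Degrees in G2: deg(0)=2, deg(1)=0, deg(2)=1, deg(3)=1, deg(4)=2.
Sorted degree sequence of G2: [2, 2, 1, 1, 0].
The (sorted) degree sequence is an isomorphism invariant, so since G1 and G2 have different degree sequences they cannot be isomorphic.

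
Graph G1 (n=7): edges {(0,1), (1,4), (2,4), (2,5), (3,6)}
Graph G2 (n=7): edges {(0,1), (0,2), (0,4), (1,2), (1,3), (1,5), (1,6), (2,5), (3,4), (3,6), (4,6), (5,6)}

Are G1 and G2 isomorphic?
No, not isomorphic

The graphs are NOT isomorphic.

Degrees in G1: deg(0)=1, deg(1)=2, deg(2)=2, deg(3)=1, deg(4)=2, deg(5)=1, deg(6)=1.
Sorted degree sequence of G1: [2, 2, 2, 1, 1, 1, 1].
Degrees in G2: deg(0)=3, deg(1)=5, deg(2)=3, deg(3)=3, deg(4)=3, deg(5)=3, deg(6)=4.
Sorted degree sequence of G2: [5, 4, 3, 3, 3, 3, 3].
The (sorted) degree sequence is an isomorphism invariant, so since G1 and G2 have different degree sequences they cannot be isomorphic.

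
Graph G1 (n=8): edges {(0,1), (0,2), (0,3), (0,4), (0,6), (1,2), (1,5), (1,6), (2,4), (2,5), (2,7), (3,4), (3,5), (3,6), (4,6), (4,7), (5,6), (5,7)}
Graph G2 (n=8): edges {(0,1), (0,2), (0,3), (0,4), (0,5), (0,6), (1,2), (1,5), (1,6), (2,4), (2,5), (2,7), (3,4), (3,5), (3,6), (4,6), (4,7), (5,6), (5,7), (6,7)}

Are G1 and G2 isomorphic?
No, not isomorphic

The graphs are NOT isomorphic.

Counting edges: G1 has 18 edge(s); G2 has 20 edge(s).
Edge count is an isomorphism invariant (a bijection on vertices induces a bijection on edges), so differing edge counts rule out isomorphism.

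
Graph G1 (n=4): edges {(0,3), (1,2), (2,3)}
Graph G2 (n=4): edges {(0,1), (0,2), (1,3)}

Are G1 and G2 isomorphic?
Yes, isomorphic

The graphs are isomorphic.
One valid mapping φ: V(G1) → V(G2): 0→2, 1→3, 2→1, 3→0

Verify φ preserves adjacency — for each edge of G1, its image is an edge of G2:
  (0,3) → (φ(0),φ(3)) = (0,2) ∈ E(G2) ✓
  (1,2) → (φ(1),φ(2)) = (1,3) ∈ E(G2) ✓
  (2,3) → (φ(2),φ(3)) = (0,1) ∈ E(G2) ✓
All 3 edges of G1 map to edges of G2, and |E(G1)| = |E(G2)| = 3, so φ is a bijection on edges as well as vertices. Hence G1 ≅ G2.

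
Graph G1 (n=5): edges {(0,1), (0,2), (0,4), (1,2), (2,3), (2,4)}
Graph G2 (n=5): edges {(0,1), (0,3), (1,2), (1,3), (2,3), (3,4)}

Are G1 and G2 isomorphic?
Yes, isomorphic

The graphs are isomorphic.
One valid mapping φ: V(G1) → V(G2): 0→1, 1→2, 2→3, 3→4, 4→0

Verify φ preserves adjacency — for each edge of G1, its image is an edge of G2:
  (0,1) → (φ(0),φ(1)) = (1,2) ∈ E(G2) ✓
  (0,2) → (φ(0),φ(2)) = (1,3) ∈ E(G2) ✓
  (0,4) → (φ(0),φ(4)) = (0,1) ∈ E(G2) ✓
  (1,2) → (φ(1),φ(2)) = (2,3) ∈ E(G2) ✓
  (2,3) → (φ(2),φ(3)) = (3,4) ∈ E(G2) ✓
  (2,4) → (φ(2),φ(4)) = (0,3) ∈ E(G2) ✓
All 6 edges of G1 map to edges of G2, and |E(G1)| = |E(G2)| = 6, so φ is a bijection on edges as well as vertices. Hence G1 ≅ G2.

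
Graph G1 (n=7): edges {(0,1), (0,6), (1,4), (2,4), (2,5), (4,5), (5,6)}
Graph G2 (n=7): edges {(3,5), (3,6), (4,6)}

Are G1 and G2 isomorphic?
No, not isomorphic

The graphs are NOT isomorphic.

Degrees in G1: deg(0)=2, deg(1)=2, deg(2)=2, deg(3)=0, deg(4)=3, deg(5)=3, deg(6)=2.
Sorted degree sequence of G1: [3, 3, 2, 2, 2, 2, 0].
Degrees in G2: deg(0)=0, deg(1)=0, deg(2)=0, deg(3)=2, deg(4)=1, deg(5)=1, deg(6)=2.
Sorted degree sequence of G2: [2, 2, 1, 1, 0, 0, 0].
The (sorted) degree sequence is an isomorphism invariant, so since G1 and G2 have different degree sequences they cannot be isomorphic.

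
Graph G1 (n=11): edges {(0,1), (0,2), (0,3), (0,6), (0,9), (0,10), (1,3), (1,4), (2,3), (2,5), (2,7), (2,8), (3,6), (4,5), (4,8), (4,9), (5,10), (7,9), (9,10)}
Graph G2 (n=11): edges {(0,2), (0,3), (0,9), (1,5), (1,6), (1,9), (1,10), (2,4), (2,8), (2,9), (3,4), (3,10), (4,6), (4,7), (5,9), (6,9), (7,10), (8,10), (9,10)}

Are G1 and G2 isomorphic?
Yes, isomorphic

The graphs are isomorphic.
One valid mapping φ: V(G1) → V(G2): 0→9, 1→6, 2→10, 3→1, 4→4, 5→3, 6→5, 7→8, 8→7, 9→2, 10→0

Verify φ preserves adjacency — for each edge of G1, its image is an edge of G2:
  (0,1) → (φ(0),φ(1)) = (6,9) ∈ E(G2) ✓
  (0,2) → (φ(0),φ(2)) = (9,10) ∈ E(G2) ✓
  (0,3) → (φ(0),φ(3)) = (1,9) ∈ E(G2) ✓
  (0,6) → (φ(0),φ(6)) = (5,9) ∈ E(G2) ✓
  (0,9) → (φ(0),φ(9)) = (2,9) ∈ E(G2) ✓
  (0,10) → (φ(0),φ(10)) = (0,9) ∈ E(G2) ✓
  (1,3) → (φ(1),φ(3)) = (1,6) ∈ E(G2) ✓
  (1,4) → (φ(1),φ(4)) = (4,6) ∈ E(G2) ✓
  (2,3) → (φ(2),φ(3)) = (1,10) ∈ E(G2) ✓
  (2,5) → (φ(2),φ(5)) = (3,10) ∈ E(G2) ✓
  (2,7) → (φ(2),φ(7)) = (8,10) ∈ E(G2) ✓
  (2,8) → (φ(2),φ(8)) = (7,10) ∈ E(G2) ✓
  (3,6) → (φ(3),φ(6)) = (1,5) ∈ E(G2) ✓
  (4,5) → (φ(4),φ(5)) = (3,4) ∈ E(G2) ✓
  (4,8) → (φ(4),φ(8)) = (4,7) ∈ E(G2) ✓
  (4,9) → (φ(4),φ(9)) = (2,4) ∈ E(G2) ✓
  (5,10) → (φ(5),φ(10)) = (0,3) ∈ E(G2) ✓
  (7,9) → (φ(7),φ(9)) = (2,8) ∈ E(G2) ✓
  (9,10) → (φ(9),φ(10)) = (0,2) ∈ E(G2) ✓
All 19 edges of G1 map to edges of G2, and |E(G1)| = |E(G2)| = 19, so φ is a bijection on edges as well as vertices. Hence G1 ≅ G2.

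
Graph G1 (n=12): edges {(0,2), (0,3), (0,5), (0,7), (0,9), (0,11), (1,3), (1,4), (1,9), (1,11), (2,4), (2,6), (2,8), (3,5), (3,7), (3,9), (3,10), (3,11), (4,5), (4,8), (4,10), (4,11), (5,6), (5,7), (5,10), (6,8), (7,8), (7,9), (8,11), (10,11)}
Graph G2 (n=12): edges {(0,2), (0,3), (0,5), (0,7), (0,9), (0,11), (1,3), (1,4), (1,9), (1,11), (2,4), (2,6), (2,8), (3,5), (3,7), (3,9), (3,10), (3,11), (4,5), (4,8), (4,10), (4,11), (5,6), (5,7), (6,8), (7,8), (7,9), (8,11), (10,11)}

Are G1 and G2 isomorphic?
No, not isomorphic

The graphs are NOT isomorphic.

Counting edges: G1 has 30 edge(s); G2 has 29 edge(s).
Edge count is an isomorphism invariant (a bijection on vertices induces a bijection on edges), so differing edge counts rule out isomorphism.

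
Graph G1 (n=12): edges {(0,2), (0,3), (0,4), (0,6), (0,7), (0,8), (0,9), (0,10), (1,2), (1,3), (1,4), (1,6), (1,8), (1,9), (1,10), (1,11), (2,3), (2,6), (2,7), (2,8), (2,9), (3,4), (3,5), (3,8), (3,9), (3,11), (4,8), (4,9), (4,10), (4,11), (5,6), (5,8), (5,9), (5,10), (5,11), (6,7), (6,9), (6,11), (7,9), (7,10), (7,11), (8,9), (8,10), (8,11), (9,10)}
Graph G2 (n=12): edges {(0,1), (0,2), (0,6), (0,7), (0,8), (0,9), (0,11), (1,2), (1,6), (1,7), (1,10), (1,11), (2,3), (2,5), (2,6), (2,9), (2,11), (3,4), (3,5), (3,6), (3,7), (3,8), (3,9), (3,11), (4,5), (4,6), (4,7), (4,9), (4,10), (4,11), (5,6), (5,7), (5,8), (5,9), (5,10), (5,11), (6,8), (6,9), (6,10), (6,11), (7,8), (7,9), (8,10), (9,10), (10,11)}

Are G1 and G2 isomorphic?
Yes, isomorphic

The graphs are isomorphic.
One valid mapping φ: V(G1) → V(G2): 0→11, 1→9, 2→2, 3→3, 4→4, 5→8, 6→0, 7→1, 8→5, 9→6, 10→10, 11→7

Verify φ preserves adjacency — for each edge of G1, its image is an edge of G2:
  (0,2) → (φ(0),φ(2)) = (2,11) ∈ E(G2) ✓
  (0,3) → (φ(0),φ(3)) = (3,11) ∈ E(G2) ✓
  (0,4) → (φ(0),φ(4)) = (4,11) ∈ E(G2) ✓
  (0,6) → (φ(0),φ(6)) = (0,11) ∈ E(G2) ✓
  (0,7) → (φ(0),φ(7)) = (1,11) ∈ E(G2) ✓
  (0,8) → (φ(0),φ(8)) = (5,11) ∈ E(G2) ✓
  (0,9) → (φ(0),φ(9)) = (6,11) ∈ E(G2) ✓
  (0,10) → (φ(0),φ(10)) = (10,11) ∈ E(G2) ✓
  (1,2) → (φ(1),φ(2)) = (2,9) ∈ E(G2) ✓
  (1,3) → (φ(1),φ(3)) = (3,9) ∈ E(G2) ✓
  (1,4) → (φ(1),φ(4)) = (4,9) ∈ E(G2) ✓
  (1,6) → (φ(1),φ(6)) = (0,9) ∈ E(G2) ✓
  (1,8) → (φ(1),φ(8)) = (5,9) ∈ E(G2) ✓
  (1,9) → (φ(1),φ(9)) = (6,9) ∈ E(G2) ✓
  (1,10) → (φ(1),φ(10)) = (9,10) ∈ E(G2) ✓
  (1,11) → (φ(1),φ(11)) = (7,9) ∈ E(G2) ✓
  (2,3) → (φ(2),φ(3)) = (2,3) ∈ E(G2) ✓
  (2,6) → (φ(2),φ(6)) = (0,2) ∈ E(G2) ✓
  (2,7) → (φ(2),φ(7)) = (1,2) ∈ E(G2) ✓
  (2,8) → (φ(2),φ(8)) = (2,5) ∈ E(G2) ✓
  (2,9) → (φ(2),φ(9)) = (2,6) ∈ E(G2) ✓
  (3,4) → (φ(3),φ(4)) = (3,4) ∈ E(G2) ✓
  (3,5) → (φ(3),φ(5)) = (3,8) ∈ E(G2) ✓
  (3,8) → (φ(3),φ(8)) = (3,5) ∈ E(G2) ✓
  (3,9) → (φ(3),φ(9)) = (3,6) ∈ E(G2) ✓
  (3,11) → (φ(3),φ(11)) = (3,7) ∈ E(G2) ✓
  (4,8) → (φ(4),φ(8)) = (4,5) ∈ E(G2) ✓
  (4,9) → (φ(4),φ(9)) = (4,6) ∈ E(G2) ✓
  (4,10) → (φ(4),φ(10)) = (4,10) ∈ E(G2) ✓
  (4,11) → (φ(4),φ(11)) = (4,7) ∈ E(G2) ✓
  (5,6) → (φ(5),φ(6)) = (0,8) ∈ E(G2) ✓
  (5,8) → (φ(5),φ(8)) = (5,8) ∈ E(G2) ✓
  (5,9) → (φ(5),φ(9)) = (6,8) ∈ E(G2) ✓
  (5,10) → (φ(5),φ(10)) = (8,10) ∈ E(G2) ✓
  (5,11) → (φ(5),φ(11)) = (7,8) ∈ E(G2) ✓
  (6,7) → (φ(6),φ(7)) = (0,1) ∈ E(G2) ✓
  (6,9) → (φ(6),φ(9)) = (0,6) ∈ E(G2) ✓
  (6,11) → (φ(6),φ(11)) = (0,7) ∈ E(G2) ✓
  (7,9) → (φ(7),φ(9)) = (1,6) ∈ E(G2) ✓
  (7,10) → (φ(7),φ(10)) = (1,10) ∈ E(G2) ✓
  (7,11) → (φ(7),φ(11)) = (1,7) ∈ E(G2) ✓
  (8,9) → (φ(8),φ(9)) = (5,6) ∈ E(G2) ✓
  (8,10) → (φ(8),φ(10)) = (5,10) ∈ E(G2) ✓
  (8,11) → (φ(8),φ(11)) = (5,7) ∈ E(G2) ✓
  (9,10) → (φ(9),φ(10)) = (6,10) ∈ E(G2) ✓
All 45 edges of G1 map to edges of G2, and |E(G1)| = |E(G2)| = 45, so φ is a bijection on edges as well as vertices. Hence G1 ≅ G2.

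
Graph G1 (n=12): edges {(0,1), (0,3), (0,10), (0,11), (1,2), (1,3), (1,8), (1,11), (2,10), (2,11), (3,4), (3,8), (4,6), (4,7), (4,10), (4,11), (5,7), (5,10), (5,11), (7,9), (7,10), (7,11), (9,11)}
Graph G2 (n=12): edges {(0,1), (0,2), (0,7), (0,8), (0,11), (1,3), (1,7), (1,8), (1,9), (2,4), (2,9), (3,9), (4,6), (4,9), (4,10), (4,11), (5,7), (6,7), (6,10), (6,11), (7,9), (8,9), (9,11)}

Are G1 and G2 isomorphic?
Yes, isomorphic

The graphs are isomorphic.
One valid mapping φ: V(G1) → V(G2): 0→11, 1→4, 2→2, 3→6, 4→7, 5→8, 6→5, 7→1, 8→10, 9→3, 10→0, 11→9

Verify φ preserves adjacency — for each edge of G1, its image is an edge of G2:
  (0,1) → (φ(0),φ(1)) = (4,11) ∈ E(G2) ✓
  (0,3) → (φ(0),φ(3)) = (6,11) ∈ E(G2) ✓
  (0,10) → (φ(0),φ(10)) = (0,11) ∈ E(G2) ✓
  (0,11) → (φ(0),φ(11)) = (9,11) ∈ E(G2) ✓
  (1,2) → (φ(1),φ(2)) = (2,4) ∈ E(G2) ✓
  (1,3) → (φ(1),φ(3)) = (4,6) ∈ E(G2) ✓
  (1,8) → (φ(1),φ(8)) = (4,10) ∈ E(G2) ✓
  (1,11) → (φ(1),φ(11)) = (4,9) ∈ E(G2) ✓
  (2,10) → (φ(2),φ(10)) = (0,2) ∈ E(G2) ✓
  (2,11) → (φ(2),φ(11)) = (2,9) ∈ E(G2) ✓
  (3,4) → (φ(3),φ(4)) = (6,7) ∈ E(G2) ✓
  (3,8) → (φ(3),φ(8)) = (6,10) ∈ E(G2) ✓
  (4,6) → (φ(4),φ(6)) = (5,7) ∈ E(G2) ✓
  (4,7) → (φ(4),φ(7)) = (1,7) ∈ E(G2) ✓
  (4,10) → (φ(4),φ(10)) = (0,7) ∈ E(G2) ✓
  (4,11) → (φ(4),φ(11)) = (7,9) ∈ E(G2) ✓
  (5,7) → (φ(5),φ(7)) = (1,8) ∈ E(G2) ✓
  (5,10) → (φ(5),φ(10)) = (0,8) ∈ E(G2) ✓
  (5,11) → (φ(5),φ(11)) = (8,9) ∈ E(G2) ✓
  (7,9) → (φ(7),φ(9)) = (1,3) ∈ E(G2) ✓
  (7,10) → (φ(7),φ(10)) = (0,1) ∈ E(G2) ✓
  (7,11) → (φ(7),φ(11)) = (1,9) ∈ E(G2) ✓
  (9,11) → (φ(9),φ(11)) = (3,9) ∈ E(G2) ✓
All 23 edges of G1 map to edges of G2, and |E(G1)| = |E(G2)| = 23, so φ is a bijection on edges as well as vertices. Hence G1 ≅ G2.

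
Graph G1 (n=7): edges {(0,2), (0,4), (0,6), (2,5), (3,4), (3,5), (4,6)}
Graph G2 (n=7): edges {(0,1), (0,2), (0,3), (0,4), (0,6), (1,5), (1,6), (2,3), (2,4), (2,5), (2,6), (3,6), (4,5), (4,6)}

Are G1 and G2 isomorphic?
No, not isomorphic

The graphs are NOT isomorphic.

Counting triangles (3-cliques): G1 has 1, G2 has 9.
Triangle count is an isomorphism invariant, so differing triangle counts rule out isomorphism.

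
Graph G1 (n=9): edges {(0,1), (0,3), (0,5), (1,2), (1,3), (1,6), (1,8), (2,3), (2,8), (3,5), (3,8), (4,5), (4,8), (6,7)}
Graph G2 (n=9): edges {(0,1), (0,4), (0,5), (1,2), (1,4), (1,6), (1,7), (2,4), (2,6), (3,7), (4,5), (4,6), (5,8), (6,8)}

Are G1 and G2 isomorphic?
Yes, isomorphic

The graphs are isomorphic.
One valid mapping φ: V(G1) → V(G2): 0→0, 1→1, 2→2, 3→4, 4→8, 5→5, 6→7, 7→3, 8→6

Verify φ preserves adjacency — for each edge of G1, its image is an edge of G2:
  (0,1) → (φ(0),φ(1)) = (0,1) ∈ E(G2) ✓
  (0,3) → (φ(0),φ(3)) = (0,4) ∈ E(G2) ✓
  (0,5) → (φ(0),φ(5)) = (0,5) ∈ E(G2) ✓
  (1,2) → (φ(1),φ(2)) = (1,2) ∈ E(G2) ✓
  (1,3) → (φ(1),φ(3)) = (1,4) ∈ E(G2) ✓
  (1,6) → (φ(1),φ(6)) = (1,7) ∈ E(G2) ✓
  (1,8) → (φ(1),φ(8)) = (1,6) ∈ E(G2) ✓
  (2,3) → (φ(2),φ(3)) = (2,4) ∈ E(G2) ✓
  (2,8) → (φ(2),φ(8)) = (2,6) ∈ E(G2) ✓
  (3,5) → (φ(3),φ(5)) = (4,5) ∈ E(G2) ✓
  (3,8) → (φ(3),φ(8)) = (4,6) ∈ E(G2) ✓
  (4,5) → (φ(4),φ(5)) = (5,8) ∈ E(G2) ✓
  (4,8) → (φ(4),φ(8)) = (6,8) ∈ E(G2) ✓
  (6,7) → (φ(6),φ(7)) = (3,7) ∈ E(G2) ✓
All 14 edges of G1 map to edges of G2, and |E(G1)| = |E(G2)| = 14, so φ is a bijection on edges as well as vertices. Hence G1 ≅ G2.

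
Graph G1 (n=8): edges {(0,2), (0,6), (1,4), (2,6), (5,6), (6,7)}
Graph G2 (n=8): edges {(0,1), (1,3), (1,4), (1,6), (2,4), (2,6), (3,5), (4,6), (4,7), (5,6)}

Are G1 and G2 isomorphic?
No, not isomorphic

The graphs are NOT isomorphic.

Connected components of G1: 3 component(s) with vertex sets [[3], [1, 4], [0, 2, 5, 6, 7]], sizes [1, 2, 5].
Connected components of G2: 1 component(s) with vertex sets [[0, 1, 2, 3, 4, 5, 6, 7]], sizes [8].
The number of connected components (and the multiset of component sizes) is an isomorphism invariant — an isomorphism maps each component of G1 bijectively onto a component of G2. Since G1 has 3 component(s) and G2 has 1, they cannot be isomorphic.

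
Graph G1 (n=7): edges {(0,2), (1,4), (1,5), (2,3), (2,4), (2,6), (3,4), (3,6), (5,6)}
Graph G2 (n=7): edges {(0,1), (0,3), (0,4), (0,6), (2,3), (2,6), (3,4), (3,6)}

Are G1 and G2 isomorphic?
No, not isomorphic

The graphs are NOT isomorphic.

Connected components of G1: 1 component(s) with vertex sets [[0, 1, 2, 3, 4, 5, 6]], sizes [7].
Connected components of G2: 2 component(s) with vertex sets [[5], [0, 1, 2, 3, 4, 6]], sizes [1, 6].
The number of connected components (and the multiset of component sizes) is an isomorphism invariant — an isomorphism maps each component of G1 bijectively onto a component of G2. Since G1 has 1 component(s) and G2 has 2, they cannot be isomorphic.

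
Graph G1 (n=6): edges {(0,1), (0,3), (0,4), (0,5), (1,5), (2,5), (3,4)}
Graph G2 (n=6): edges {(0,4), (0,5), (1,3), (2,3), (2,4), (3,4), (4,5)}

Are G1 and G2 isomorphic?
Yes, isomorphic

The graphs are isomorphic.
One valid mapping φ: V(G1) → V(G2): 0→4, 1→2, 2→1, 3→5, 4→0, 5→3

Verify φ preserves adjacency — for each edge of G1, its image is an edge of G2:
  (0,1) → (φ(0),φ(1)) = (2,4) ∈ E(G2) ✓
  (0,3) → (φ(0),φ(3)) = (4,5) ∈ E(G2) ✓
  (0,4) → (φ(0),φ(4)) = (0,4) ∈ E(G2) ✓
  (0,5) → (φ(0),φ(5)) = (3,4) ∈ E(G2) ✓
  (1,5) → (φ(1),φ(5)) = (2,3) ∈ E(G2) ✓
  (2,5) → (φ(2),φ(5)) = (1,3) ∈ E(G2) ✓
  (3,4) → (φ(3),φ(4)) = (0,5) ∈ E(G2) ✓
All 7 edges of G1 map to edges of G2, and |E(G1)| = |E(G2)| = 7, so φ is a bijection on edges as well as vertices. Hence G1 ≅ G2.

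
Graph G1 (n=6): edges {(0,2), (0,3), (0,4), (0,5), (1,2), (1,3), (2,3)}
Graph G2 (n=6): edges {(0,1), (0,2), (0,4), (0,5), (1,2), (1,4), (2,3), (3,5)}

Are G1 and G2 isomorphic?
No, not isomorphic

The graphs are NOT isomorphic.

Degrees in G1: deg(0)=4, deg(1)=2, deg(2)=3, deg(3)=3, deg(4)=1, deg(5)=1.
Sorted degree sequence of G1: [4, 3, 3, 2, 1, 1].
Degrees in G2: deg(0)=4, deg(1)=3, deg(2)=3, deg(3)=2, deg(4)=2, deg(5)=2.
Sorted degree sequence of G2: [4, 3, 3, 2, 2, 2].
The (sorted) degree sequence is an isomorphism invariant, so since G1 and G2 have different degree sequences they cannot be isomorphic.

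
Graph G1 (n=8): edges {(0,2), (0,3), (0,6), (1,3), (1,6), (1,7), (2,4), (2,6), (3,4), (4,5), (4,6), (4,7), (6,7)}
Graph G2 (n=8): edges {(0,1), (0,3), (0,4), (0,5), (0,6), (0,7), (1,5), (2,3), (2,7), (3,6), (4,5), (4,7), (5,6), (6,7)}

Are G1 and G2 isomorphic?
No, not isomorphic

The graphs are NOT isomorphic.

Counting triangles (3-cliques): G1 has 4, G2 has 6.
Triangle count is an isomorphism invariant, so differing triangle counts rule out isomorphism.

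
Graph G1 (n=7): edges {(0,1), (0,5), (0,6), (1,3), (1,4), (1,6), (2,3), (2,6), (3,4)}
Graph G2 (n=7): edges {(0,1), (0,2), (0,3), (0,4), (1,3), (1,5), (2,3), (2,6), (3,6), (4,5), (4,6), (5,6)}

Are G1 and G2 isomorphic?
No, not isomorphic

The graphs are NOT isomorphic.

Counting triangles (3-cliques): G1 has 2, G2 has 4.
Triangle count is an isomorphism invariant, so differing triangle counts rule out isomorphism.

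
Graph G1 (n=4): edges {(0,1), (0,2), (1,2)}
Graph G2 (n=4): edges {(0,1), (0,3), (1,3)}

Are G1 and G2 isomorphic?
Yes, isomorphic

The graphs are isomorphic.
One valid mapping φ: V(G1) → V(G2): 0→3, 1→0, 2→1, 3→2

Verify φ preserves adjacency — for each edge of G1, its image is an edge of G2:
  (0,1) → (φ(0),φ(1)) = (0,3) ∈ E(G2) ✓
  (0,2) → (φ(0),φ(2)) = (1,3) ∈ E(G2) ✓
  (1,2) → (φ(1),φ(2)) = (0,1) ∈ E(G2) ✓
All 3 edges of G1 map to edges of G2, and |E(G1)| = |E(G2)| = 3, so φ is a bijection on edges as well as vertices. Hence G1 ≅ G2.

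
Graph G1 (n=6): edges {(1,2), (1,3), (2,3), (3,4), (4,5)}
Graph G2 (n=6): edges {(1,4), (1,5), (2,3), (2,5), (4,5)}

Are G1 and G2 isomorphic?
Yes, isomorphic

The graphs are isomorphic.
One valid mapping φ: V(G1) → V(G2): 0→0, 1→1, 2→4, 3→5, 4→2, 5→3

Verify φ preserves adjacency — for each edge of G1, its image is an edge of G2:
  (1,2) → (φ(1),φ(2)) = (1,4) ∈ E(G2) ✓
  (1,3) → (φ(1),φ(3)) = (1,5) ∈ E(G2) ✓
  (2,3) → (φ(2),φ(3)) = (4,5) ∈ E(G2) ✓
  (3,4) → (φ(3),φ(4)) = (2,5) ∈ E(G2) ✓
  (4,5) → (φ(4),φ(5)) = (2,3) ∈ E(G2) ✓
All 5 edges of G1 map to edges of G2, and |E(G1)| = |E(G2)| = 5, so φ is a bijection on edges as well as vertices. Hence G1 ≅ G2.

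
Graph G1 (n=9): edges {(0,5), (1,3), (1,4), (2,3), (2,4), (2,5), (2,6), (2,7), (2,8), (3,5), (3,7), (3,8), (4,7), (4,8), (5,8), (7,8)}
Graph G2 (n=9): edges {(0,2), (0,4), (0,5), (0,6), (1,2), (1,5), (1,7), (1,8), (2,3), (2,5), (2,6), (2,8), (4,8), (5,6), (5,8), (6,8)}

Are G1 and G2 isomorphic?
Yes, isomorphic

The graphs are isomorphic.
One valid mapping φ: V(G1) → V(G2): 0→7, 1→4, 2→2, 3→8, 4→0, 5→1, 6→3, 7→6, 8→5

Verify φ preserves adjacency — for each edge of G1, its image is an edge of G2:
  (0,5) → (φ(0),φ(5)) = (1,7) ∈ E(G2) ✓
  (1,3) → (φ(1),φ(3)) = (4,8) ∈ E(G2) ✓
  (1,4) → (φ(1),φ(4)) = (0,4) ∈ E(G2) ✓
  (2,3) → (φ(2),φ(3)) = (2,8) ∈ E(G2) ✓
  (2,4) → (φ(2),φ(4)) = (0,2) ∈ E(G2) ✓
  (2,5) → (φ(2),φ(5)) = (1,2) ∈ E(G2) ✓
  (2,6) → (φ(2),φ(6)) = (2,3) ∈ E(G2) ✓
  (2,7) → (φ(2),φ(7)) = (2,6) ∈ E(G2) ✓
  (2,8) → (φ(2),φ(8)) = (2,5) ∈ E(G2) ✓
  (3,5) → (φ(3),φ(5)) = (1,8) ∈ E(G2) ✓
  (3,7) → (φ(3),φ(7)) = (6,8) ∈ E(G2) ✓
  (3,8) → (φ(3),φ(8)) = (5,8) ∈ E(G2) ✓
  (4,7) → (φ(4),φ(7)) = (0,6) ∈ E(G2) ✓
  (4,8) → (φ(4),φ(8)) = (0,5) ∈ E(G2) ✓
  (5,8) → (φ(5),φ(8)) = (1,5) ∈ E(G2) ✓
  (7,8) → (φ(7),φ(8)) = (5,6) ∈ E(G2) ✓
All 16 edges of G1 map to edges of G2, and |E(G1)| = |E(G2)| = 16, so φ is a bijection on edges as well as vertices. Hence G1 ≅ G2.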